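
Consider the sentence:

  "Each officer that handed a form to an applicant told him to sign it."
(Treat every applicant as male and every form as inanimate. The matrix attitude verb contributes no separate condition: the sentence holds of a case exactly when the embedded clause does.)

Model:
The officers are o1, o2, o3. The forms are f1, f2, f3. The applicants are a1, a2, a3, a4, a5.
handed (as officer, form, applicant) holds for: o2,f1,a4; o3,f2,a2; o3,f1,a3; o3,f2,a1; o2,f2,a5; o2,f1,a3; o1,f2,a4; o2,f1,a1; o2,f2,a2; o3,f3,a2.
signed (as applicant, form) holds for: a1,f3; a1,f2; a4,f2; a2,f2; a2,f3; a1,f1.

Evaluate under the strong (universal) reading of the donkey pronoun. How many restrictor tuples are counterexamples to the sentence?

"him" takes "an applicant" as antecedent and "it" takes "a form"; both are donkey pronouns co-varying with the restrictor.
Strong reading: for every (o,f,a) with handed(o,f,a), signed(a,f).
Restrictor triples: (o1,f2,a4)→signed(a4,f2) ✓  (o2,f1,a1)→signed(a1,f1) ✓  (o2,f1,a3)→signed(a3,f1) ✗  (o2,f1,a4)→signed(a4,f1) ✗  (o2,f2,a2)→signed(a2,f2) ✓  (o2,f2,a5)→signed(a5,f2) ✗  (o3,f1,a3)→signed(a3,f1) ✗  (o3,f2,a1)→signed(a1,f2) ✓  (o3,f2,a2)→signed(a2,f2) ✓  (o3,f3,a2)→signed(a2,f3) ✓
Counterexamples (restrictor triples failing the scope): 4.

4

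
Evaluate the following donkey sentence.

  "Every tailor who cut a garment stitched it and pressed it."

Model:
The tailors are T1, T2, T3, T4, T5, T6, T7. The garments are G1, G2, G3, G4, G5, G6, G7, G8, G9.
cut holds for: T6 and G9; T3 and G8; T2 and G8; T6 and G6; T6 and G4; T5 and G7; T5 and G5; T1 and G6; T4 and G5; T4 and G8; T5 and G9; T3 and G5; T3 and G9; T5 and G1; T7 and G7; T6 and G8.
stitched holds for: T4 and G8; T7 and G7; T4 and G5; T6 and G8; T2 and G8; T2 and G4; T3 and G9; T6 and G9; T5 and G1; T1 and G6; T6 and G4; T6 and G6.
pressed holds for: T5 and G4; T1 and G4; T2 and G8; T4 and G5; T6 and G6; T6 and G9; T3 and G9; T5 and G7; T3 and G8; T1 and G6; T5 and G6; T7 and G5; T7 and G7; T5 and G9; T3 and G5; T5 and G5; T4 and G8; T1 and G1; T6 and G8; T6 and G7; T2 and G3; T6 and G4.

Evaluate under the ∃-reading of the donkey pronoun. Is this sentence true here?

"it" takes "a garment" as antecedent — a donkey pronoun bound across the clause boundary.
Weak reading: every tailor t with some cut-garment has at least one cut-garment g such that stitched(t,g) ∧ pressed(t,g).
Per tailor: T1:✓  T2:✓  T3:✓  T4:✓  T5:✗  T6:✓  T7:✓
T5 has no witness among its cut-garments.

False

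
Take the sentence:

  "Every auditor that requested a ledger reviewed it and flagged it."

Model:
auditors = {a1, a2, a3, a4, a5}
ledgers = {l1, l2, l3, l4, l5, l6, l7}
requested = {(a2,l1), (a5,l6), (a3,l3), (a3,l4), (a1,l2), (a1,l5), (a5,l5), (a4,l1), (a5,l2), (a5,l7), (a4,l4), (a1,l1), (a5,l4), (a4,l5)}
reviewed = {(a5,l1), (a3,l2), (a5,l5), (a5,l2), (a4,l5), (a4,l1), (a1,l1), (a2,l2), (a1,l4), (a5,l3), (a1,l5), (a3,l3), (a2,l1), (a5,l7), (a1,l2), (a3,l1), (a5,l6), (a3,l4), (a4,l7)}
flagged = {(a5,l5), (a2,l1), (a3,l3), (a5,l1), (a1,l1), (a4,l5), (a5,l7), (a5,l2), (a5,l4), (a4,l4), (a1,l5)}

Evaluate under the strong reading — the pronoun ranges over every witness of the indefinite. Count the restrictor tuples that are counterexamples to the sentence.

"it" takes "a ledger" as antecedent — a donkey pronoun bound across the clause boundary.
Strong reading: for every (a,l) with requested(a,l), reviewed(a,l) ∧ flagged(a,l).
Restrictor pairs: (a1,l1) ✓  (a1,l2) ✗  (a1,l5) ✓  (a2,l1) ✓  (a3,l3) ✓  (a3,l4) ✗  (a4,l1) ✗  (a4,l4) ✗  (a4,l5) ✓  (a5,l2) ✓  (a5,l4) ✗  (a5,l5) ✓  (a5,l6) ✗  (a5,l7) ✓
Counterexamples (restrictor pairs failing the scope): 6.

6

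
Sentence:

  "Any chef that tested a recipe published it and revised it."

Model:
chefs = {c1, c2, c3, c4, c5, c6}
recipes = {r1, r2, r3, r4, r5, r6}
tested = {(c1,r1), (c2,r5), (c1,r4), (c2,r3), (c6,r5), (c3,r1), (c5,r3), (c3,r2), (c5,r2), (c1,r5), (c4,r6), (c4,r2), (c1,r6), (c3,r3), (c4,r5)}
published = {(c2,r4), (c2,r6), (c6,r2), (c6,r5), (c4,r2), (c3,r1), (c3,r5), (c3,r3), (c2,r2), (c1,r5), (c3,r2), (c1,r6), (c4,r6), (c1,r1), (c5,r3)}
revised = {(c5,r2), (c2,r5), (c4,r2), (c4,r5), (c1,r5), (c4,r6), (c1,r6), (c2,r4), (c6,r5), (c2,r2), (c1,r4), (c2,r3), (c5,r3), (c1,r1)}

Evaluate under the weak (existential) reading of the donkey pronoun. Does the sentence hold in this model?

"it" takes "a recipe" as antecedent — a donkey pronoun bound across the clause boundary.
Weak reading: every chef c with some tested-recipe has at least one tested-recipe r such that published(c,r) ∧ revised(c,r).
Per chef: c1:✓  c2:✗  c3:✗  c4:✓  c5:✓  c6:✓
c2 has no witness among its tested-recipes.

False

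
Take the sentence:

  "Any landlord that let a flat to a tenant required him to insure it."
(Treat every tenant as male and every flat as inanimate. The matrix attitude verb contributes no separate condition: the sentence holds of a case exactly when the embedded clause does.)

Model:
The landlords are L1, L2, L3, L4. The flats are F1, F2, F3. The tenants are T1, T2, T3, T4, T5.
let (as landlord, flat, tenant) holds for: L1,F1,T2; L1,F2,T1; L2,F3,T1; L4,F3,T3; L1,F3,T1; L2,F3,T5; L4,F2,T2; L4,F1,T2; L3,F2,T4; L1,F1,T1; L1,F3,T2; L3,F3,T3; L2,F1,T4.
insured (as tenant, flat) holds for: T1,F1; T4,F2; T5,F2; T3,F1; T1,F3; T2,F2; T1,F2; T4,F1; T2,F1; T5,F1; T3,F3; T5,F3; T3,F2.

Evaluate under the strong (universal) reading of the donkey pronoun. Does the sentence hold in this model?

False

"him" takes "a tenant" as antecedent and "it" takes "a flat"; both are donkey pronouns co-varying with the restrictor.
Strong reading: for every (l,f,t) with let(l,f,t), insured(t,f).
Restrictor triples: (L1,F1,T1)→insured(T1,F1) ✓  (L1,F1,T2)→insured(T2,F1) ✓  (L1,F2,T1)→insured(T1,F2) ✓  (L1,F3,T1)→insured(T1,F3) ✓  (L1,F3,T2)→insured(T2,F3) ✗  (L2,F1,T4)→insured(T4,F1) ✓  (L2,F3,T1)→insured(T1,F3) ✓  (L2,F3,T5)→insured(T5,F3) ✓  (L3,F2,T4)→insured(T4,F2) ✓  (L3,F3,T3)→insured(T3,F3) ✓  (L4,F1,T2)→insured(T2,F1) ✓  (L4,F2,T2)→insured(T2,F2) ✓  (L4,F3,T3)→insured(T3,F3) ✓
Counterexample: (L1,F3,T2) — insured(T2,F3) does not hold.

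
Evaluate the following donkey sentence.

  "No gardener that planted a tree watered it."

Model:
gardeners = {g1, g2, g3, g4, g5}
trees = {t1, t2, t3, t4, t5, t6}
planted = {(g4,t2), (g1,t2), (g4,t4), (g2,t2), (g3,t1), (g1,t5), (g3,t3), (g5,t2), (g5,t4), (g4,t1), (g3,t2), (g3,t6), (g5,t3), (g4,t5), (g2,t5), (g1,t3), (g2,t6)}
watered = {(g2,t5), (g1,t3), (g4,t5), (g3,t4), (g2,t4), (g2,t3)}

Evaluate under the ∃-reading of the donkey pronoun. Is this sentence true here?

"it" takes "a tree" as antecedent — a donkey pronoun bound across the clause boundary.
Truth condition: for no (g,t) with planted(g,t) does watered(g,t) hold.
Restrictor pairs — does the scope hold? (g1,t2):fails  (g1,t3):holds  (g1,t5):fails  (g2,t2):fails  (g2,t5):holds  (g2,t6):fails  (g3,t1):fails  (g3,t2):fails  (g3,t3):fails  (g3,t6):fails  (g4,t1):fails  (g4,t2):fails  (g4,t4):fails  (g4,t5):holds  (g5,t2):fails  (g5,t3):fails  (g5,t4):fails
Scope holds for 3 pair(s), so the sentence is false.

False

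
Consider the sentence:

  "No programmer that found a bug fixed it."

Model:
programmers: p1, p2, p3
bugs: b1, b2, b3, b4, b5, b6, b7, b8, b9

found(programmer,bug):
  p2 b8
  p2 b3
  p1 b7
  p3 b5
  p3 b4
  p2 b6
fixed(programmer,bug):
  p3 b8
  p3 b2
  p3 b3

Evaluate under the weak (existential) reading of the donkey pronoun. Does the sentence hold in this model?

True

"it" takes "a bug" as antecedent — a donkey pronoun bound across the clause boundary.
Truth condition: for no (p,b) with found(p,b) does fixed(p,b) hold.
Restrictor pairs — does the scope hold? (p1,b7):fails  (p2,b3):fails  (p2,b6):fails  (p2,b8):fails  (p3,b4):fails  (p3,b5):fails
Scope holds for no restrictor pair, so the sentence is true.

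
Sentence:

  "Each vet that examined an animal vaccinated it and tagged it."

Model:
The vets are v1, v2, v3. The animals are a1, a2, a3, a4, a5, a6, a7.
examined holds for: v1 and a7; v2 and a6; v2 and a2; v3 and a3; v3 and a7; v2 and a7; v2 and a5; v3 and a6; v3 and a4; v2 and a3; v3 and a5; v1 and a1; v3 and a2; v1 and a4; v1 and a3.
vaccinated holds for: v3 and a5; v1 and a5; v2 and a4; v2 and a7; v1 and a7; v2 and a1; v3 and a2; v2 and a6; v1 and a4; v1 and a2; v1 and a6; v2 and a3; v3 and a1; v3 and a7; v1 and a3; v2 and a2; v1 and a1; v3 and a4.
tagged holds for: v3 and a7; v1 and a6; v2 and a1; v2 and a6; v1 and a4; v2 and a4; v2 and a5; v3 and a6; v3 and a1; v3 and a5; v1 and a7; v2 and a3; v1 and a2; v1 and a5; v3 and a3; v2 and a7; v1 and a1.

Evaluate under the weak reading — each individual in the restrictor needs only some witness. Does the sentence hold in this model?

"it" takes "an animal" as antecedent — a donkey pronoun bound across the clause boundary.
Weak reading: every vet v with some examined-animal has at least one examined-animal a such that vaccinated(v,a) ∧ tagged(v,a).
Per vet: v1:✓  v2:✓  v3:✓
Every vet in the restrictor has a witness.

True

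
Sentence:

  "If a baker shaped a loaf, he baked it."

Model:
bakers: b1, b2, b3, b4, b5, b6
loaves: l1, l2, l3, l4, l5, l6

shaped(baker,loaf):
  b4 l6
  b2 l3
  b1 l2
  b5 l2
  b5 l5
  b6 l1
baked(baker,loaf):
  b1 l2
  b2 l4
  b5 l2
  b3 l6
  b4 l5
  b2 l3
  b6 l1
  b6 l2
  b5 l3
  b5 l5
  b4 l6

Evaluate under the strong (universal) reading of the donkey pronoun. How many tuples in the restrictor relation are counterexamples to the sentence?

"it" takes "a loaf" as antecedent — a donkey pronoun bound across the clause boundary.
Strong reading: for every (b,l) with shaped(b,l), baked(b,l).
Restrictor pairs: (b1,l2) ✓  (b2,l3) ✓  (b4,l6) ✓  (b5,l2) ✓  (b5,l5) ✓  (b6,l1) ✓
Counterexamples (restrictor pairs failing the scope): 0.

0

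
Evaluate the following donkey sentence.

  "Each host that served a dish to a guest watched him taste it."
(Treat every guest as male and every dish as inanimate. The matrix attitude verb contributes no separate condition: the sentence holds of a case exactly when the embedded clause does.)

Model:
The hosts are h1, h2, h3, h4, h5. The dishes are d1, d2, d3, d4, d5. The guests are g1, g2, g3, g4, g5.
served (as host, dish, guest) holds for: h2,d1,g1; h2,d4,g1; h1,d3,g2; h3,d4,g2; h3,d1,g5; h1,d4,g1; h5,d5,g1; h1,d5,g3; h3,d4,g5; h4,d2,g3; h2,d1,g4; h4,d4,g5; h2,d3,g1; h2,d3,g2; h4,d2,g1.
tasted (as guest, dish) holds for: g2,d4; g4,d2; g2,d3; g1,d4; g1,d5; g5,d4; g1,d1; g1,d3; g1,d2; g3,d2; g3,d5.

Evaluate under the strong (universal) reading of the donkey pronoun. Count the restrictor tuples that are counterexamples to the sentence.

"him" takes "a guest" as antecedent and "it" takes "a dish"; both are donkey pronouns co-varying with the restrictor.
Strong reading: for every (h,d,g) with served(h,d,g), tasted(g,d).
Restrictor triples: (h1,d3,g2)→tasted(g2,d3) ✓  (h1,d4,g1)→tasted(g1,d4) ✓  (h1,d5,g3)→tasted(g3,d5) ✓  (h2,d1,g1)→tasted(g1,d1) ✓  (h2,d1,g4)→tasted(g4,d1) ✗  (h2,d3,g1)→tasted(g1,d3) ✓  (h2,d3,g2)→tasted(g2,d3) ✓  (h2,d4,g1)→tasted(g1,d4) ✓  (h3,d1,g5)→tasted(g5,d1) ✗  (h3,d4,g2)→tasted(g2,d4) ✓  (h3,d4,g5)→tasted(g5,d4) ✓  (h4,d2,g1)→tasted(g1,d2) ✓  (h4,d2,g3)→tasted(g3,d2) ✓  (h4,d4,g5)→tasted(g5,d4) ✓  (h5,d5,g1)→tasted(g1,d5) ✓
Counterexamples (restrictor triples failing the scope): 2.

2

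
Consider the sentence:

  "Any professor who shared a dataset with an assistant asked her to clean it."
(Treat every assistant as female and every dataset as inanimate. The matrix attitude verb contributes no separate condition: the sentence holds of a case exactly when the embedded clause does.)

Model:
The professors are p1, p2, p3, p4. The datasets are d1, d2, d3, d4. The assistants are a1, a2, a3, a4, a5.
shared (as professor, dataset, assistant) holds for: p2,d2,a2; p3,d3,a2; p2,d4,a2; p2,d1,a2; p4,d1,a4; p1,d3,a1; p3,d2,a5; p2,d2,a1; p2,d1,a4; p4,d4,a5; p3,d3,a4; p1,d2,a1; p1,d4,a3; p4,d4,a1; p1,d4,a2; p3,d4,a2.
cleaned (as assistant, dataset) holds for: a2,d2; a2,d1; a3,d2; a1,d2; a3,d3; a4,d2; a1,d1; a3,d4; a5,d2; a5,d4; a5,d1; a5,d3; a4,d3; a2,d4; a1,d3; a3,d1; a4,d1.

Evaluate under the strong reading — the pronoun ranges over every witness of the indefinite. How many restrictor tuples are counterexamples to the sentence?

"her" takes "an assistant" as antecedent and "it" takes "a dataset"; both are donkey pronouns co-varying with the restrictor.
Strong reading: for every (p,d,a) with shared(p,d,a), cleaned(a,d).
Restrictor triples: (p1,d2,a1)→cleaned(a1,d2) ✓  (p1,d3,a1)→cleaned(a1,d3) ✓  (p1,d4,a2)→cleaned(a2,d4) ✓  (p1,d4,a3)→cleaned(a3,d4) ✓  (p2,d1,a2)→cleaned(a2,d1) ✓  (p2,d1,a4)→cleaned(a4,d1) ✓  (p2,d2,a1)→cleaned(a1,d2) ✓  (p2,d2,a2)→cleaned(a2,d2) ✓  (p2,d4,a2)→cleaned(a2,d4) ✓  (p3,d2,a5)→cleaned(a5,d2) ✓  (p3,d3,a2)→cleaned(a2,d3) ✗  (p3,d3,a4)→cleaned(a4,d3) ✓  (p3,d4,a2)→cleaned(a2,d4) ✓  (p4,d1,a4)→cleaned(a4,d1) ✓  (p4,d4,a1)→cleaned(a1,d4) ✗  (p4,d4,a5)→cleaned(a5,d4) ✓
Counterexamples (restrictor triples failing the scope): 2.

2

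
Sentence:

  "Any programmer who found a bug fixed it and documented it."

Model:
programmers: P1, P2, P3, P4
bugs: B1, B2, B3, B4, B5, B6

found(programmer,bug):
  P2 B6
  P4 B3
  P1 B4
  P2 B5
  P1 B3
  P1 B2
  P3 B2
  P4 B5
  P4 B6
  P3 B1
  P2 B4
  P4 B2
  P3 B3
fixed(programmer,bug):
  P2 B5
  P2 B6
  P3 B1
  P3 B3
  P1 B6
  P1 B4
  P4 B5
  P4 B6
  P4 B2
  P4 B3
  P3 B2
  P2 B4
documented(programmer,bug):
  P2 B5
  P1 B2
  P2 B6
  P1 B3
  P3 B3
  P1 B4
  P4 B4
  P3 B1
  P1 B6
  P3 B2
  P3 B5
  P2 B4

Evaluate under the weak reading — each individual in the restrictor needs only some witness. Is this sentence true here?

"it" takes "a bug" as antecedent — a donkey pronoun bound across the clause boundary.
Weak reading: every programmer p with some found-bug has at least one found-bug b such that fixed(p,b) ∧ documented(p,b).
Per programmer: P1:✓  P2:✓  P3:✓  P4:✗
P4 has no witness among its found-bugs.

False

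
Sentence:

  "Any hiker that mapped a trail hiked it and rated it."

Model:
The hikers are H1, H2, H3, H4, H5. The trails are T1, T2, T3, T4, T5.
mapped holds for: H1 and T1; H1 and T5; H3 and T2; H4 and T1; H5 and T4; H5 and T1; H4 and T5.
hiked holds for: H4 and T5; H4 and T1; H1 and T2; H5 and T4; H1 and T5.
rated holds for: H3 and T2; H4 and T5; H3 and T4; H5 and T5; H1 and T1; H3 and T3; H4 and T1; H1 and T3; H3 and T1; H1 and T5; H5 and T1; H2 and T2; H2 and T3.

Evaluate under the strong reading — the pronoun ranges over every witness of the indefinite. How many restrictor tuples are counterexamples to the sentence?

4

"it" takes "a trail" as antecedent — a donkey pronoun bound across the clause boundary.
Strong reading: for every (h,t) with mapped(h,t), hiked(h,t) ∧ rated(h,t).
Restrictor pairs: (H1,T1) ✗  (H1,T5) ✓  (H3,T2) ✗  (H4,T1) ✓  (H4,T5) ✓  (H5,T1) ✗  (H5,T4) ✗
Counterexamples (restrictor pairs failing the scope): 4.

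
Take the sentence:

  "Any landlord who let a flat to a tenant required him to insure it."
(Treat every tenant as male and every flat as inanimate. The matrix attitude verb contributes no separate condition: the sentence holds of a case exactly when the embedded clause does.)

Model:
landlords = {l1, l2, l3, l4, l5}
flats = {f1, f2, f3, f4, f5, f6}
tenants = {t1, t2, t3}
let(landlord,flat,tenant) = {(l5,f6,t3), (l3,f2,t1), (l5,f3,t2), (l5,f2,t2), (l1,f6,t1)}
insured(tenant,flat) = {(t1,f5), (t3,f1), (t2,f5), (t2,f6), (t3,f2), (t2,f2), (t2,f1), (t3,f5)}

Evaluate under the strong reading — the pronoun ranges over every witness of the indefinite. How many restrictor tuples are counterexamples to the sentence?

4

"him" takes "a tenant" as antecedent and "it" takes "a flat"; both are donkey pronouns co-varying with the restrictor.
Strong reading: for every (l,f,t) with let(l,f,t), insured(t,f).
Restrictor triples: (l1,f6,t1)→insured(t1,f6) ✗  (l3,f2,t1)→insured(t1,f2) ✗  (l5,f2,t2)→insured(t2,f2) ✓  (l5,f3,t2)→insured(t2,f3) ✗  (l5,f6,t3)→insured(t3,f6) ✗
Counterexamples (restrictor triples failing the scope): 4.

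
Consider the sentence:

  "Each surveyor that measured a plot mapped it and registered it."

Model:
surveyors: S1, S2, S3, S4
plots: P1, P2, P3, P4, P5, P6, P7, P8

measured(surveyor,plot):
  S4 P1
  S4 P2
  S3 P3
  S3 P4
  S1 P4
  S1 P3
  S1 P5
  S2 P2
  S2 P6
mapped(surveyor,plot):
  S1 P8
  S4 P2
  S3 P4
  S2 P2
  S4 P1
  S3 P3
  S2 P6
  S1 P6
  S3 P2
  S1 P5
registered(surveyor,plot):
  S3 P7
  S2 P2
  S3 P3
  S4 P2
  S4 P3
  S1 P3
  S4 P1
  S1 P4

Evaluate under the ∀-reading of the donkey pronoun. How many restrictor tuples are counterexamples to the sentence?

"it" takes "a plot" as antecedent — a donkey pronoun bound across the clause boundary.
Strong reading: for every (s,p) with measured(s,p), mapped(s,p) ∧ registered(s,p).
Restrictor pairs: (S1,P3) ✗  (S1,P4) ✗  (S1,P5) ✗  (S2,P2) ✓  (S2,P6) ✗  (S3,P3) ✓  (S3,P4) ✗  (S4,P1) ✓  (S4,P2) ✓
Counterexamples (restrictor pairs failing the scope): 5.

5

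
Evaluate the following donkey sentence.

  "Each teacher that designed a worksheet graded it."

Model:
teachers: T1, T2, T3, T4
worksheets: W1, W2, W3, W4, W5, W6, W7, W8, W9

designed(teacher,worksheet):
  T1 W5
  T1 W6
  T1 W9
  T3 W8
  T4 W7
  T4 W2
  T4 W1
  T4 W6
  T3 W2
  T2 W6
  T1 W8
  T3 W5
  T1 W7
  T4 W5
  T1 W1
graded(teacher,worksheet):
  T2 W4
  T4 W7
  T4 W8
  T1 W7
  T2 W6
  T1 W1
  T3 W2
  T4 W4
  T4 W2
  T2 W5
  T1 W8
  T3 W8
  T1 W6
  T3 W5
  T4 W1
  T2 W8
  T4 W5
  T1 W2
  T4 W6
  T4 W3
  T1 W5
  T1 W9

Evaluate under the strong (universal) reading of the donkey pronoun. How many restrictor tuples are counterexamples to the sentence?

"it" takes "a worksheet" as antecedent — a donkey pronoun bound across the clause boundary.
Strong reading: for every (t,w) with designed(t,w), graded(t,w).
Restrictor pairs: (T1,W1) ✓  (T1,W5) ✓  (T1,W6) ✓  (T1,W7) ✓  (T1,W8) ✓  (T1,W9) ✓  (T2,W6) ✓  (T3,W2) ✓  (T3,W5) ✓  (T3,W8) ✓  (T4,W1) ✓  (T4,W2) ✓  (T4,W5) ✓  (T4,W6) ✓  (T4,W7) ✓
Counterexamples (restrictor pairs failing the scope): 0.

0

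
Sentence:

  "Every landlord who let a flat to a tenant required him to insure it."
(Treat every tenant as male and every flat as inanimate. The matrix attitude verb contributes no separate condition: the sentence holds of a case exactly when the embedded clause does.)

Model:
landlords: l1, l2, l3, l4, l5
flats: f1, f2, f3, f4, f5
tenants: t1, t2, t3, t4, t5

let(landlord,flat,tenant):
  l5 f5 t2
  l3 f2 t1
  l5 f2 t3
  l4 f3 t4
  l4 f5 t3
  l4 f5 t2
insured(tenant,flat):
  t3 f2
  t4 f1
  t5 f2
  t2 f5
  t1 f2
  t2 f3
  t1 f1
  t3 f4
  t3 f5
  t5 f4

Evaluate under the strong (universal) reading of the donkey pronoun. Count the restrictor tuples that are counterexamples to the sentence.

"him" takes "a tenant" as antecedent and "it" takes "a flat"; both are donkey pronouns co-varying with the restrictor.
Strong reading: for every (l,f,t) with let(l,f,t), insured(t,f).
Restrictor triples: (l3,f2,t1)→insured(t1,f2) ✓  (l4,f3,t4)→insured(t4,f3) ✗  (l4,f5,t2)→insured(t2,f5) ✓  (l4,f5,t3)→insured(t3,f5) ✓  (l5,f2,t3)→insured(t3,f2) ✓  (l5,f5,t2)→insured(t2,f5) ✓
Counterexamples (restrictor triples failing the scope): 1.

1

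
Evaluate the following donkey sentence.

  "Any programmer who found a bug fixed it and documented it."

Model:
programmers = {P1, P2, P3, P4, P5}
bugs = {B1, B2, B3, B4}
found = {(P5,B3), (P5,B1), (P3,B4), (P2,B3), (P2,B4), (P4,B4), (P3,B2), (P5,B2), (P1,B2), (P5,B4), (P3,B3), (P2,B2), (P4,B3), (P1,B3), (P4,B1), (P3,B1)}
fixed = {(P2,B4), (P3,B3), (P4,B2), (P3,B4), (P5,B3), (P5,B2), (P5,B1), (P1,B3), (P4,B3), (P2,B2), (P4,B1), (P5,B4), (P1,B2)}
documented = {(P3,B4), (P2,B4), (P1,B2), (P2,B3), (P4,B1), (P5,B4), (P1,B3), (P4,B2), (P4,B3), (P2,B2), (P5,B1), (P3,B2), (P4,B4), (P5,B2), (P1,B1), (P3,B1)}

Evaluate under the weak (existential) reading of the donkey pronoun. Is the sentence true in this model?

"it" takes "a bug" as antecedent — a donkey pronoun bound across the clause boundary.
Weak reading: every programmer p with some found-bug has at least one found-bug b such that fixed(p,b) ∧ documented(p,b).
Per programmer: P1:✓  P2:✓  P3:✓  P4:✓  P5:✓
Every programmer in the restrictor has a witness.

True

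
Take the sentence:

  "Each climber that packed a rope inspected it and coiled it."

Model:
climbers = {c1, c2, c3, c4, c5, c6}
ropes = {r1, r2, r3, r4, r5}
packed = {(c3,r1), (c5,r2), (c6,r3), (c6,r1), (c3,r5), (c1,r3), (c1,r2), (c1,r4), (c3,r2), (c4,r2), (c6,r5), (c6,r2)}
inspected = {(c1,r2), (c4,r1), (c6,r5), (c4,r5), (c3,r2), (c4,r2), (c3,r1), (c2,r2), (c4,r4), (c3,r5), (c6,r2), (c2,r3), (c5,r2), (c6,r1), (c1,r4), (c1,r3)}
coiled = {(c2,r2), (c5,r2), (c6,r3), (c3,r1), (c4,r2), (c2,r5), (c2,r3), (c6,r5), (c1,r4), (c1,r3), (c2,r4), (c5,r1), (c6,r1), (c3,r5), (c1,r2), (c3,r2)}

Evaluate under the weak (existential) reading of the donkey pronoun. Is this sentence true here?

"it" takes "a rope" as antecedent — a donkey pronoun bound across the clause boundary.
Weak reading: every climber c with some packed-rope has at least one packed-rope r such that inspected(c,r) ∧ coiled(c,r).
Per climber: c1:✓  c3:✓  c4:✓  c5:✓  c6:✓
Every climber in the restrictor has a witness.

True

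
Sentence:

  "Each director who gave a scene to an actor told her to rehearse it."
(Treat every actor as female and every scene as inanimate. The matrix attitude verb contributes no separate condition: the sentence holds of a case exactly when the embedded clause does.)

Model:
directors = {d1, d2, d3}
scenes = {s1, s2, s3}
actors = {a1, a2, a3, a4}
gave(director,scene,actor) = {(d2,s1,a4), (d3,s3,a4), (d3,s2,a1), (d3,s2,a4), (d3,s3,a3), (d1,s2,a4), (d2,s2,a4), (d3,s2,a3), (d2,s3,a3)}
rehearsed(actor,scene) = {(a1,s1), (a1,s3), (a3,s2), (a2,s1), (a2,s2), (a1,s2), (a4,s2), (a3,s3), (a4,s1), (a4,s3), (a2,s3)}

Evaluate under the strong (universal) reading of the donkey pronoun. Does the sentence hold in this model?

True

"her" takes "an actor" as antecedent and "it" takes "a scene"; both are donkey pronouns co-varying with the restrictor.
Strong reading: for every (d,s,a) with gave(d,s,a), rehearsed(a,s).
Restrictor triples: (d1,s2,a4)→rehearsed(a4,s2) ✓  (d2,s1,a4)→rehearsed(a4,s1) ✓  (d2,s2,a4)→rehearsed(a4,s2) ✓  (d2,s3,a3)→rehearsed(a3,s3) ✓  (d3,s2,a1)→rehearsed(a1,s2) ✓  (d3,s2,a3)→rehearsed(a3,s2) ✓  (d3,s2,a4)→rehearsed(a4,s2) ✓  (d3,s3,a3)→rehearsed(a3,s3) ✓  (d3,s3,a4)→rehearsed(a4,s3) ✓
Every restrictor triple satisfies the scope.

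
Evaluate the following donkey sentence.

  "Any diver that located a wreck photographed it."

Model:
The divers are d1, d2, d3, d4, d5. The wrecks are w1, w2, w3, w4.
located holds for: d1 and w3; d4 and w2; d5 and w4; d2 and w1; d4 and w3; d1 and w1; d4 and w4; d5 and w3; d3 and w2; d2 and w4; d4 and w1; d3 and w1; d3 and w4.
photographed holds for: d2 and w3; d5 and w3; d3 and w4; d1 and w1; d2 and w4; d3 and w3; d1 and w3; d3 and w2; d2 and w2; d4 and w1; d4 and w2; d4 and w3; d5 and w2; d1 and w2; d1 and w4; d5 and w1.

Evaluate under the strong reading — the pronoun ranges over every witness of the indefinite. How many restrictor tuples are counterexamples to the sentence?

4

"it" takes "a wreck" as antecedent — a donkey pronoun bound across the clause boundary.
Strong reading: for every (d,w) with located(d,w), photographed(d,w).
Restrictor pairs: (d1,w1) ✓  (d1,w3) ✓  (d2,w1) ✗  (d2,w4) ✓  (d3,w1) ✗  (d3,w2) ✓  (d3,w4) ✓  (d4,w1) ✓  (d4,w2) ✓  (d4,w3) ✓  (d4,w4) ✗  (d5,w3) ✓  (d5,w4) ✗
Counterexamples (restrictor pairs failing the scope): 4.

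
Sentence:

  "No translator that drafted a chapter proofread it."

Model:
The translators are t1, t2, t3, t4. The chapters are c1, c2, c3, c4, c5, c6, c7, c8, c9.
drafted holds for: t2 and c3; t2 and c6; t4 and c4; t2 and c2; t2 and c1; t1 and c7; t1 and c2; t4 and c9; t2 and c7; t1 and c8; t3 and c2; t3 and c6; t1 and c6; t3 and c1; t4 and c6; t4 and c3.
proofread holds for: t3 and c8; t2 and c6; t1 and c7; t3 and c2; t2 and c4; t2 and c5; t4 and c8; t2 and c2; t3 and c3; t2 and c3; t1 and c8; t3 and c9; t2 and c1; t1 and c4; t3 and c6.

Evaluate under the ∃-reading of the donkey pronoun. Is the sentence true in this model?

"it" takes "a chapter" as antecedent — a donkey pronoun bound across the clause boundary.
Truth condition: for no (t,c) with drafted(t,c) does proofread(t,c) hold.
Restrictor pairs — does the scope hold? (t1,c2):fails  (t1,c6):fails  (t1,c7):holds  (t1,c8):holds  (t2,c1):holds  (t2,c2):holds  (t2,c3):holds  (t2,c6):holds  (t2,c7):fails  (t3,c1):fails  (t3,c2):holds  (t3,c6):holds  (t4,c3):fails  (t4,c4):fails  (t4,c6):fails  (t4,c9):fails
Scope holds for 8 pair(s), so the sentence is false.

False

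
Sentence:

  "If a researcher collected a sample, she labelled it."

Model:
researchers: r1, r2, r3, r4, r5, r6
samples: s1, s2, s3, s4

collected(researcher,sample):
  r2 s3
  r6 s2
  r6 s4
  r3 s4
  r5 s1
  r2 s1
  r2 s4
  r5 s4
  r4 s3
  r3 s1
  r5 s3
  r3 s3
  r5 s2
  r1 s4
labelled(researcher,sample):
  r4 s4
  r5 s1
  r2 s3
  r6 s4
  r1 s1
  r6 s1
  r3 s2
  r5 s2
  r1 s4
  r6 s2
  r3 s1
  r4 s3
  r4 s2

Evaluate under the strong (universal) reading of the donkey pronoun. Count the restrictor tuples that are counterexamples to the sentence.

6

"it" takes "a sample" as antecedent — a donkey pronoun bound across the clause boundary.
Strong reading: for every (r,s) with collected(r,s), labelled(r,s).
Restrictor pairs: (r1,s4) ✓  (r2,s1) ✗  (r2,s3) ✓  (r2,s4) ✗  (r3,s1) ✓  (r3,s3) ✗  (r3,s4) ✗  (r4,s3) ✓  (r5,s1) ✓  (r5,s2) ✓  (r5,s3) ✗  (r5,s4) ✗  (r6,s2) ✓  (r6,s4) ✓
Counterexamples (restrictor pairs failing the scope): 6.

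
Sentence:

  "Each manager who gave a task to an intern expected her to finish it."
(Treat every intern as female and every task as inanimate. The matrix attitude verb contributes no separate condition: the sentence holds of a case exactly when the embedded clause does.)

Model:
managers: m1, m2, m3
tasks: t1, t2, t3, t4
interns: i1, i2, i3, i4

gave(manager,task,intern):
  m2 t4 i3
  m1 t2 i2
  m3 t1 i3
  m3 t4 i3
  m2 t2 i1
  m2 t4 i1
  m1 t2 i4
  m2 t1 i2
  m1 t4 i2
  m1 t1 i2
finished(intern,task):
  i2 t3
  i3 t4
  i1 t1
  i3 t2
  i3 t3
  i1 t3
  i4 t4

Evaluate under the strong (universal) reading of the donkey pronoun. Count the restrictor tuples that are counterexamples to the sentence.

"her" takes "an intern" as antecedent and "it" takes "a task"; both are donkey pronouns co-varying with the restrictor.
Strong reading: for every (m,t,i) with gave(m,t,i), finished(i,t).
Restrictor triples: (m1,t1,i2)→finished(i2,t1) ✗  (m1,t2,i2)→finished(i2,t2) ✗  (m1,t2,i4)→finished(i4,t2) ✗  (m1,t4,i2)→finished(i2,t4) ✗  (m2,t1,i2)→finished(i2,t1) ✗  (m2,t2,i1)→finished(i1,t2) ✗  (m2,t4,i1)→finished(i1,t4) ✗  (m2,t4,i3)→finished(i3,t4) ✓  (m3,t1,i3)→finished(i3,t1) ✗  (m3,t4,i3)→finished(i3,t4) ✓
Counterexamples (restrictor triples failing the scope): 8.

8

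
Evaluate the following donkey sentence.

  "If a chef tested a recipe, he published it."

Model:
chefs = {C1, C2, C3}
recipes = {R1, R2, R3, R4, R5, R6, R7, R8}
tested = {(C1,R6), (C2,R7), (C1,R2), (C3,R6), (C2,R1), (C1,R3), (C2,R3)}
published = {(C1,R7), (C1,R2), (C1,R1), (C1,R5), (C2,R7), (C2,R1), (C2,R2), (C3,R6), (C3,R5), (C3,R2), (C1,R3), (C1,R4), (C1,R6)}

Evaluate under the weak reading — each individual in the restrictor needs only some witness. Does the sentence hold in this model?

"it" takes "a recipe" as antecedent — a donkey pronoun bound across the clause boundary.
Weak reading: every chef c with some tested-recipe has at least one tested-recipe r such that published(c,r).
Per chef: C1:✓  C2:✓  C3:✓
Every chef in the restrictor has a witness.

True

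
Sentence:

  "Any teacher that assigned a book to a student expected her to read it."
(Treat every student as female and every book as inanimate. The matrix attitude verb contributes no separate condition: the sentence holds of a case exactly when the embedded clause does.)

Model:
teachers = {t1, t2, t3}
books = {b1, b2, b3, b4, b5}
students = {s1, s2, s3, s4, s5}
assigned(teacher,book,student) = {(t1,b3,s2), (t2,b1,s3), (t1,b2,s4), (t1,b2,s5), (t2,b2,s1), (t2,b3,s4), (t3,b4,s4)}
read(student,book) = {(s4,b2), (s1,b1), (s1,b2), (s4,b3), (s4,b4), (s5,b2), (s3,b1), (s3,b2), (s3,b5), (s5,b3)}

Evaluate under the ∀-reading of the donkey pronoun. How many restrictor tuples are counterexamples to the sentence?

1

"her" takes "a student" as antecedent and "it" takes "a book"; both are donkey pronouns co-varying with the restrictor.
Strong reading: for every (t,b,s) with assigned(t,b,s), read(s,b).
Restrictor triples: (t1,b2,s4)→read(s4,b2) ✓  (t1,b2,s5)→read(s5,b2) ✓  (t1,b3,s2)→read(s2,b3) ✗  (t2,b1,s3)→read(s3,b1) ✓  (t2,b2,s1)→read(s1,b2) ✓  (t2,b3,s4)→read(s4,b3) ✓  (t3,b4,s4)→read(s4,b4) ✓
Counterexamples (restrictor triples failing the scope): 1.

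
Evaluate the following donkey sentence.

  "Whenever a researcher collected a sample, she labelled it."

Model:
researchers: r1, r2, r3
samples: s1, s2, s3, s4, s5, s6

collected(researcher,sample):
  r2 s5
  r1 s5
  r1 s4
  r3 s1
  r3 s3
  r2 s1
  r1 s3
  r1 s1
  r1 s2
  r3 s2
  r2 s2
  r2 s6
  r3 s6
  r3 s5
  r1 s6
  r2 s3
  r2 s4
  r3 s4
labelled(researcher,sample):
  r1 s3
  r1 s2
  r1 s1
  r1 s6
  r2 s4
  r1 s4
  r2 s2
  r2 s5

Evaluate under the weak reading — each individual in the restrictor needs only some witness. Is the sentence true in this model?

False

"it" takes "a sample" as antecedent — a donkey pronoun bound across the clause boundary.
Weak reading: every researcher r with some collected-sample has at least one collected-sample s such that labelled(r,s).
Per researcher: r1:✓  r2:✓  r3:✗
r3 has no witness among its collected-samples.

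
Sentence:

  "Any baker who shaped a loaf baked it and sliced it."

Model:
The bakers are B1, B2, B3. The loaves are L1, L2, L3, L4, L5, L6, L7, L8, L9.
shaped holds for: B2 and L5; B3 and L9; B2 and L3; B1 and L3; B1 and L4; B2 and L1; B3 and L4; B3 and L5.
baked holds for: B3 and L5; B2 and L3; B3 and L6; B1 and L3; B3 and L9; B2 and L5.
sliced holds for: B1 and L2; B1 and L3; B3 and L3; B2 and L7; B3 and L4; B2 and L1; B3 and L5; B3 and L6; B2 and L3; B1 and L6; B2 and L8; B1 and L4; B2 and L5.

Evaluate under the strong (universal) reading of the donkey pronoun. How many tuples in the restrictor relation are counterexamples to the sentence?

"it" takes "a loaf" as antecedent — a donkey pronoun bound across the clause boundary.
Strong reading: for every (b,l) with shaped(b,l), baked(b,l) ∧ sliced(b,l).
Restrictor pairs: (B1,L3) ✓  (B1,L4) ✗  (B2,L1) ✗  (B2,L3) ✓  (B2,L5) ✓  (B3,L4) ✗  (B3,L5) ✓  (B3,L9) ✗
Counterexamples (restrictor pairs failing the scope): 4.

4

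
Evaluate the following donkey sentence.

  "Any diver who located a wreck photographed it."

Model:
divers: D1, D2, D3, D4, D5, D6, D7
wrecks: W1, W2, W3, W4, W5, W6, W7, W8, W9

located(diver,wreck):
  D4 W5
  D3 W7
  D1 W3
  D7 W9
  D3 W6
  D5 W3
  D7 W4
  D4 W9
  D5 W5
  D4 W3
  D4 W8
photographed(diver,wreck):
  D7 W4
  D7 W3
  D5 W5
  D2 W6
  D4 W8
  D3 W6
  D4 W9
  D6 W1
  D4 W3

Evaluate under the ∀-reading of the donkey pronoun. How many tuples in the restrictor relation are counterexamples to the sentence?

"it" takes "a wreck" as antecedent — a donkey pronoun bound across the clause boundary.
Strong reading: for every (d,w) with located(d,w), photographed(d,w).
Restrictor pairs: (D1,W3) ✗  (D3,W6) ✓  (D3,W7) ✗  (D4,W3) ✓  (D4,W5) ✗  (D4,W8) ✓  (D4,W9) ✓  (D5,W3) ✗  (D5,W5) ✓  (D7,W4) ✓  (D7,W9) ✗
Counterexamples (restrictor pairs failing the scope): 5.

5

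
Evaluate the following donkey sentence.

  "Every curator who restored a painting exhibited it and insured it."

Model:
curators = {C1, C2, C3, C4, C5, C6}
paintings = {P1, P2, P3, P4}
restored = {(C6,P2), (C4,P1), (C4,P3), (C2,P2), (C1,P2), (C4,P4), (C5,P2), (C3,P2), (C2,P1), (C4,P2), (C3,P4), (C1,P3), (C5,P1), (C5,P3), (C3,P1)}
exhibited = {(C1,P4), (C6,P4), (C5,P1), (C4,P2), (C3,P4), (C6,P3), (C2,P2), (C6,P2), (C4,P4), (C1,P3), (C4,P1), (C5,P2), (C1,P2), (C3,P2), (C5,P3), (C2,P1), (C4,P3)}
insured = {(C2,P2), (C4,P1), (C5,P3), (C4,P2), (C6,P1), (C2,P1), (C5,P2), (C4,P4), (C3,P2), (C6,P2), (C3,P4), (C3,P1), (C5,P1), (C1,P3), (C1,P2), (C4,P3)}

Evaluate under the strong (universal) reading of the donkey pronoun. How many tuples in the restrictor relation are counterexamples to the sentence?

"it" takes "a painting" as antecedent — a donkey pronoun bound across the clause boundary.
Strong reading: for every (c,p) with restored(c,p), exhibited(c,p) ∧ insured(c,p).
Restrictor pairs: (C1,P2) ✓  (C1,P3) ✓  (C2,P1) ✓  (C2,P2) ✓  (C3,P1) ✗  (C3,P2) ✓  (C3,P4) ✓  (C4,P1) ✓  (C4,P2) ✓  (C4,P3) ✓  (C4,P4) ✓  (C5,P1) ✓  (C5,P2) ✓  (C5,P3) ✓  (C6,P2) ✓
Counterexamples (restrictor pairs failing the scope): 1.

1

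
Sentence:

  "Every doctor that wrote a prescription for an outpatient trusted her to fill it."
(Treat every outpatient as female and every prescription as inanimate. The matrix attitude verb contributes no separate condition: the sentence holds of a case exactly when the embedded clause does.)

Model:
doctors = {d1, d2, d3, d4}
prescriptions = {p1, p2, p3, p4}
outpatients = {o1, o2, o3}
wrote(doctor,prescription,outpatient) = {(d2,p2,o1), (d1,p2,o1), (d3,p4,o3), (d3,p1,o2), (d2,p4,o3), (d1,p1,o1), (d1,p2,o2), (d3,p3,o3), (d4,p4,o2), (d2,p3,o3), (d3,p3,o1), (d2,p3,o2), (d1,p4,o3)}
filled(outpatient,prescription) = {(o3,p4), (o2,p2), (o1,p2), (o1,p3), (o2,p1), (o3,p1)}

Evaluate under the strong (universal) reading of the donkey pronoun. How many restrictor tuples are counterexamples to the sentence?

5

"her" takes "an outpatient" as antecedent and "it" takes "a prescription"; both are donkey pronouns co-varying with the restrictor.
Strong reading: for every (d,p,o) with wrote(d,p,o), filled(o,p).
Restrictor triples: (d1,p1,o1)→filled(o1,p1) ✗  (d1,p2,o1)→filled(o1,p2) ✓  (d1,p2,o2)→filled(o2,p2) ✓  (d1,p4,o3)→filled(o3,p4) ✓  (d2,p2,o1)→filled(o1,p2) ✓  (d2,p3,o2)→filled(o2,p3) ✗  (d2,p3,o3)→filled(o3,p3) ✗  (d2,p4,o3)→filled(o3,p4) ✓  (d3,p1,o2)→filled(o2,p1) ✓  (d3,p3,o1)→filled(o1,p3) ✓  (d3,p3,o3)→filled(o3,p3) ✗  (d3,p4,o3)→filled(o3,p4) ✓  (d4,p4,o2)→filled(o2,p4) ✗
Counterexamples (restrictor triples failing the scope): 5.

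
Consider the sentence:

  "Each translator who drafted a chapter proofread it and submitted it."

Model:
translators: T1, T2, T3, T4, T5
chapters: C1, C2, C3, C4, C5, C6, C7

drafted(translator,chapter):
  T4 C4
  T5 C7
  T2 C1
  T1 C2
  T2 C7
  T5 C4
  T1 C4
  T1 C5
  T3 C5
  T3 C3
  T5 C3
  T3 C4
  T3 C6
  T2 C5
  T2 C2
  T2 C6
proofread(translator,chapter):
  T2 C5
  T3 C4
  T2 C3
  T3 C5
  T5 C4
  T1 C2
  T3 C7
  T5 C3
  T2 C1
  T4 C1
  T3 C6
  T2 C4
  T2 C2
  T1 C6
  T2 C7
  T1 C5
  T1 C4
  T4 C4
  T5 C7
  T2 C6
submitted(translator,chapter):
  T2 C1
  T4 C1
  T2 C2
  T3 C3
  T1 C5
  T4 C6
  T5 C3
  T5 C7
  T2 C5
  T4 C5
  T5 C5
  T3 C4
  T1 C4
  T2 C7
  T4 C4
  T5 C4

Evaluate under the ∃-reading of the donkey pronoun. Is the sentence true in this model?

True

"it" takes "a chapter" as antecedent — a donkey pronoun bound across the clause boundary.
Weak reading: every translator t with some drafted-chapter has at least one drafted-chapter c such that proofread(t,c) ∧ submitted(t,c).
Per translator: T1:✓  T2:✓  T3:✓  T4:✓  T5:✓
Every translator in the restrictor has a witness.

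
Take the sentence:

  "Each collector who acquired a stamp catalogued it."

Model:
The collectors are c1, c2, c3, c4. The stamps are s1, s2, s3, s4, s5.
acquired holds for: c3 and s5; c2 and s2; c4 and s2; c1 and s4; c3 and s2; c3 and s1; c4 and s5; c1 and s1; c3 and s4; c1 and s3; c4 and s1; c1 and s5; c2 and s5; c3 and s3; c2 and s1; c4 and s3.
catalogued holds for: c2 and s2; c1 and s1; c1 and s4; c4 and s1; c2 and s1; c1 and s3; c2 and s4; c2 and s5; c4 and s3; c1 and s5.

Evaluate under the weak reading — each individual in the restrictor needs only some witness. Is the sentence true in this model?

False

"it" takes "a stamp" as antecedent — a donkey pronoun bound across the clause boundary.
Weak reading: every collector c with some acquired-stamp has at least one acquired-stamp s such that catalogued(c,s).
Per collector: c1:✓  c2:✓  c3:✗  c4:✓
c3 has no witness among its acquired-stamps.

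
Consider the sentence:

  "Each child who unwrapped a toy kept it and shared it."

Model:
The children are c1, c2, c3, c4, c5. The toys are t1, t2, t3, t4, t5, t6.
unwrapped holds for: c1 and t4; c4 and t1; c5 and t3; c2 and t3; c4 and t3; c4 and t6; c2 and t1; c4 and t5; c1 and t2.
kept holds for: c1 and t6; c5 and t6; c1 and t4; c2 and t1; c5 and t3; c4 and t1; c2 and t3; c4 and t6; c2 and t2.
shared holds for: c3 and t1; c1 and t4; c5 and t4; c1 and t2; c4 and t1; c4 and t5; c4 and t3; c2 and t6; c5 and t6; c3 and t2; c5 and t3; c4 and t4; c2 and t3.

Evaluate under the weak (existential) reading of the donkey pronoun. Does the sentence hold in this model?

True

"it" takes "a toy" as antecedent — a donkey pronoun bound across the clause boundary.
Weak reading: every child c with some unwrapped-toy has at least one unwrapped-toy t such that kept(c,t) ∧ shared(c,t).
Per child: c1:✓  c2:✓  c4:✓  c5:✓
Every child in the restrictor has a witness.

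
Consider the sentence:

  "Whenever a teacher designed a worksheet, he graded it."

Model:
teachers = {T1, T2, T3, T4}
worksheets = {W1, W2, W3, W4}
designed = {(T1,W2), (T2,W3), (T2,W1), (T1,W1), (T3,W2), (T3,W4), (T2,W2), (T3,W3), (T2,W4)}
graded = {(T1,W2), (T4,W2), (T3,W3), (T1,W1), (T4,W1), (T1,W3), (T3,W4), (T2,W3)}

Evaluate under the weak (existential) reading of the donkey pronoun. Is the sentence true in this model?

"it" takes "a worksheet" as antecedent — a donkey pronoun bound across the clause boundary.
Weak reading: every teacher t with some designed-worksheet has at least one designed-worksheet w such that graded(t,w).
Per teacher: T1:✓  T2:✓  T3:✓
Every teacher in the restrictor has a witness.

True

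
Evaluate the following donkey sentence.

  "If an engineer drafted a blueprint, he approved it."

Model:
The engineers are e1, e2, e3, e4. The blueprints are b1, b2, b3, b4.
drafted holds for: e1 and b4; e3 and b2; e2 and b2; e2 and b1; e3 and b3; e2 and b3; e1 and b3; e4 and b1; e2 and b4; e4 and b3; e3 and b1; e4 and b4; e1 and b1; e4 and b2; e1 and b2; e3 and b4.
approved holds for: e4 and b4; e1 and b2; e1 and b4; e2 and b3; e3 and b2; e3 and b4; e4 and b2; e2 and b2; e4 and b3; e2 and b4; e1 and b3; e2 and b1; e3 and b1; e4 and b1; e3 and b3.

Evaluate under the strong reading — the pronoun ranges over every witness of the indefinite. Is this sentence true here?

False

"it" takes "a blueprint" as antecedent — a donkey pronoun bound across the clause boundary.
Strong reading: for every (e,b) with drafted(e,b), approved(e,b).
Restrictor pairs: (e1,b1) ✗  (e1,b2) ✓  (e1,b3) ✓  (e1,b4) ✓  (e2,b1) ✓  (e2,b2) ✓  (e2,b3) ✓  (e2,b4) ✓  (e3,b1) ✓  (e3,b2) ✓  (e3,b3) ✓  (e3,b4) ✓  (e4,b1) ✓  (e4,b2) ✓  (e4,b3) ✓  (e4,b4) ✓
Counterexample: (e1,b1) is in drafted but fails the scope.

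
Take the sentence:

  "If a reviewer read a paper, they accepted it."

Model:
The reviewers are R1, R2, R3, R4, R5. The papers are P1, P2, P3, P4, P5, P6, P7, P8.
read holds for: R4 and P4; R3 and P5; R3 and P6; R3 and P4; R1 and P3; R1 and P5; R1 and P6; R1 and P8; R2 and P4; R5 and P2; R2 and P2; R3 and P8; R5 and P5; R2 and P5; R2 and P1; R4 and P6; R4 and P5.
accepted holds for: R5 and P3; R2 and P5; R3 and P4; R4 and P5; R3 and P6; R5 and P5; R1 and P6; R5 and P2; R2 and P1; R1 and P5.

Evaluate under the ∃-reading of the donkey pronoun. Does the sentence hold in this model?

True

"it" takes "a paper" as antecedent — a donkey pronoun bound across the clause boundary.
Weak reading: every reviewer r with some read-paper has at least one read-paper p such that accepted(r,p).
Per reviewer: R1:✓  R2:✓  R3:✓  R4:✓  R5:✓
Every reviewer in the restrictor has a witness.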